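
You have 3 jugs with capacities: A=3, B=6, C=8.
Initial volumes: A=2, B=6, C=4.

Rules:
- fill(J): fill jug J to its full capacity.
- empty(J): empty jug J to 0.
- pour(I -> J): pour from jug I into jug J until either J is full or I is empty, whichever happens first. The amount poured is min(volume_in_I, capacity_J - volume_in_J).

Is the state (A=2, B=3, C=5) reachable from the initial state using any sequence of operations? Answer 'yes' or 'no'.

BFS explored all 182 reachable states.
Reachable set includes: (0,0,0), (0,0,1), (0,0,2), (0,0,3), (0,0,4), (0,0,5), (0,0,6), (0,0,7), (0,0,8), (0,1,0), (0,1,1), (0,1,2) ...
Target (A=2, B=3, C=5) not in reachable set → no.

Answer: no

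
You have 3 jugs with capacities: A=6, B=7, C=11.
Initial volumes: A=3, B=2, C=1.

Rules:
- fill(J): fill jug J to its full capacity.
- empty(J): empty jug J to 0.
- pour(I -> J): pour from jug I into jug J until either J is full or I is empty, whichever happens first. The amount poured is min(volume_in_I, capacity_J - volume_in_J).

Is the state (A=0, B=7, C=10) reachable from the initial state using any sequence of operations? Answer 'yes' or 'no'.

BFS from (A=3, B=2, C=1):
  1. fill(B) -> (A=3 B=7 C=1)
  2. pour(A -> C) -> (A=0 B=7 C=4)
  3. fill(A) -> (A=6 B=7 C=4)
  4. pour(A -> C) -> (A=0 B=7 C=10)
Target reached → yes.

Answer: yes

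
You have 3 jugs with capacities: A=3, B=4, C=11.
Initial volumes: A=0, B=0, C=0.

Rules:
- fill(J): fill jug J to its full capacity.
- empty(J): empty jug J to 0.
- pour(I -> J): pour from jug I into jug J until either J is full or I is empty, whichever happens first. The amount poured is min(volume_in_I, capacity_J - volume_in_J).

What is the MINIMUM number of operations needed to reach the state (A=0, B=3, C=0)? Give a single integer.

Answer: 2

Derivation:
BFS from (A=0, B=0, C=0). One shortest path:
  1. fill(A) -> (A=3 B=0 C=0)
  2. pour(A -> B) -> (A=0 B=3 C=0)
Reached target in 2 moves.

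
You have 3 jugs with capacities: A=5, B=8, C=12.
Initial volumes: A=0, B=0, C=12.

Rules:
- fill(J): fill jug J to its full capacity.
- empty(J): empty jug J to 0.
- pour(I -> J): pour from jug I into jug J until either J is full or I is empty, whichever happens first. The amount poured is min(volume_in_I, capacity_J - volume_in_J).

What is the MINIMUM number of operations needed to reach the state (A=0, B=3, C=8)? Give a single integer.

BFS from (A=0, B=0, C=12). One shortest path:
  1. fill(B) -> (A=0 B=8 C=12)
  2. empty(C) -> (A=0 B=8 C=0)
  3. pour(B -> C) -> (A=0 B=0 C=8)
  4. fill(B) -> (A=0 B=8 C=8)
  5. pour(B -> A) -> (A=5 B=3 C=8)
  6. empty(A) -> (A=0 B=3 C=8)
Reached target in 6 moves.

Answer: 6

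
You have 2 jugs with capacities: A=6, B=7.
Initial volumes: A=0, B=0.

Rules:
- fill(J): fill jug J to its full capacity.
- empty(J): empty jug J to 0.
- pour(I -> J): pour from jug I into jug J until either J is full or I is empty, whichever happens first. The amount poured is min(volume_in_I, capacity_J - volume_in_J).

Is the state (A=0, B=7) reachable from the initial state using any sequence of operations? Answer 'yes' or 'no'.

Answer: yes

Derivation:
BFS from (A=0, B=0):
  1. fill(B) -> (A=0 B=7)
Target reached → yes.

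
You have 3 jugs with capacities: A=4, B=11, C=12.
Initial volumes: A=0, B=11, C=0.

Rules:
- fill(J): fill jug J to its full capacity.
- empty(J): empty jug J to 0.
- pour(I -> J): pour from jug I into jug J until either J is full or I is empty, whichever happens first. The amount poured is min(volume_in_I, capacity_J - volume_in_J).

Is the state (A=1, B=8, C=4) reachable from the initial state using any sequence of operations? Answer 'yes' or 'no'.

Answer: no

Derivation:
BFS explored all 450 reachable states.
Reachable set includes: (0,0,0), (0,0,1), (0,0,2), (0,0,3), (0,0,4), (0,0,5), (0,0,6), (0,0,7), (0,0,8), (0,0,9), (0,0,10), (0,0,11) ...
Target (A=1, B=8, C=4) not in reachable set → no.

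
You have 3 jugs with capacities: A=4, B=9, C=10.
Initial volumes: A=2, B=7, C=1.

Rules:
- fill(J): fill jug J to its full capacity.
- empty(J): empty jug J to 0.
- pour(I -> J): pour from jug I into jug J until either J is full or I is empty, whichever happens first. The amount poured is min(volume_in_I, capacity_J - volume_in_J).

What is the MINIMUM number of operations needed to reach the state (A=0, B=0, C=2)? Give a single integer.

BFS from (A=2, B=7, C=1). One shortest path:
  1. empty(B) -> (A=2 B=0 C=1)
  2. empty(C) -> (A=2 B=0 C=0)
  3. pour(A -> C) -> (A=0 B=0 C=2)
Reached target in 3 moves.

Answer: 3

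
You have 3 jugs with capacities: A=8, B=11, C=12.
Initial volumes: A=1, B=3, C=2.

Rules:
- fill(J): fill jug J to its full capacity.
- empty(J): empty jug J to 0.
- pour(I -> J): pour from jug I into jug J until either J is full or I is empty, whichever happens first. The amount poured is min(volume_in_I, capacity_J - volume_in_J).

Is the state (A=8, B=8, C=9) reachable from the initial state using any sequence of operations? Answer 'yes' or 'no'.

Answer: yes

Derivation:
BFS from (A=1, B=3, C=2):
  1. fill(A) -> (A=8 B=3 C=2)
  2. pour(B -> C) -> (A=8 B=0 C=5)
  3. pour(A -> B) -> (A=0 B=8 C=5)
  4. pour(C -> A) -> (A=5 B=8 C=0)
  5. fill(C) -> (A=5 B=8 C=12)
  6. pour(C -> A) -> (A=8 B=8 C=9)
Target reached → yes.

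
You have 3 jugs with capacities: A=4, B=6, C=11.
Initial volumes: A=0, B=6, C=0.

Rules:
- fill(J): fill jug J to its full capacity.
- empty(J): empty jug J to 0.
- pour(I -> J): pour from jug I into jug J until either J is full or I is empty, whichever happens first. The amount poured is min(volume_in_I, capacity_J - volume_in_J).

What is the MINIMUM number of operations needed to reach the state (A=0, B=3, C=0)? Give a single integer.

Answer: 6

Derivation:
BFS from (A=0, B=6, C=0). One shortest path:
  1. fill(A) -> (A=4 B=6 C=0)
  2. pour(A -> C) -> (A=0 B=6 C=4)
  3. fill(A) -> (A=4 B=6 C=4)
  4. pour(A -> C) -> (A=0 B=6 C=8)
  5. pour(B -> C) -> (A=0 B=3 C=11)
  6. empty(C) -> (A=0 B=3 C=0)
Reached target in 6 moves.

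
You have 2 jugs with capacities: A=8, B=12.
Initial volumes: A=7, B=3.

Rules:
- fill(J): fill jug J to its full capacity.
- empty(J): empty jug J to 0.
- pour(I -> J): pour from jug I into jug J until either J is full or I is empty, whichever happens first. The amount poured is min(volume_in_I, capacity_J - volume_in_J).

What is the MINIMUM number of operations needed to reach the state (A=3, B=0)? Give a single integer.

Answer: 2

Derivation:
BFS from (A=7, B=3). One shortest path:
  1. empty(A) -> (A=0 B=3)
  2. pour(B -> A) -> (A=3 B=0)
Reached target in 2 moves.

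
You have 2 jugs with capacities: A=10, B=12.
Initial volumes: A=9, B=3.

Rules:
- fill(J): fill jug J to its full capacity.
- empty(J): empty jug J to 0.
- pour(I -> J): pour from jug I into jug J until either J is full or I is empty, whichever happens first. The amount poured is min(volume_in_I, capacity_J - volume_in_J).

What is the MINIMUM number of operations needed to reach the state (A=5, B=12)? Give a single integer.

Answer: 7

Derivation:
BFS from (A=9, B=3). One shortest path:
  1. empty(A) -> (A=0 B=3)
  2. pour(B -> A) -> (A=3 B=0)
  3. fill(B) -> (A=3 B=12)
  4. pour(B -> A) -> (A=10 B=5)
  5. empty(A) -> (A=0 B=5)
  6. pour(B -> A) -> (A=5 B=0)
  7. fill(B) -> (A=5 B=12)
Reached target in 7 moves.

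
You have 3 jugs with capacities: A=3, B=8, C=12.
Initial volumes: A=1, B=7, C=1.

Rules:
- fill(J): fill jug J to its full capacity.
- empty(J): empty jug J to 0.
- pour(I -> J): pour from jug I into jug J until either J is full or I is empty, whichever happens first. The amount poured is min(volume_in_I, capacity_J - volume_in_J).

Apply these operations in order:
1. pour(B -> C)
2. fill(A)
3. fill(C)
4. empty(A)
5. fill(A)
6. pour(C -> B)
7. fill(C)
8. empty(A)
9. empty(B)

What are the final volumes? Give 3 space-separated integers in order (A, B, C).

Answer: 0 0 12

Derivation:
Step 1: pour(B -> C) -> (A=1 B=0 C=8)
Step 2: fill(A) -> (A=3 B=0 C=8)
Step 3: fill(C) -> (A=3 B=0 C=12)
Step 4: empty(A) -> (A=0 B=0 C=12)
Step 5: fill(A) -> (A=3 B=0 C=12)
Step 6: pour(C -> B) -> (A=3 B=8 C=4)
Step 7: fill(C) -> (A=3 B=8 C=12)
Step 8: empty(A) -> (A=0 B=8 C=12)
Step 9: empty(B) -> (A=0 B=0 C=12)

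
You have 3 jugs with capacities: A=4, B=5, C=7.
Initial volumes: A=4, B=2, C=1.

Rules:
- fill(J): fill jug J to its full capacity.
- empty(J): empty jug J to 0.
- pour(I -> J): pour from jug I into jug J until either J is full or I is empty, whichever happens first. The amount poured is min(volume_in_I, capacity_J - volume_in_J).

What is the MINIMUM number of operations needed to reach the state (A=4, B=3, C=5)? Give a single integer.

BFS from (A=4, B=2, C=1). One shortest path:
  1. pour(A -> C) -> (A=0 B=2 C=5)
  2. pour(B -> A) -> (A=2 B=0 C=5)
  3. fill(B) -> (A=2 B=5 C=5)
  4. pour(B -> A) -> (A=4 B=3 C=5)
Reached target in 4 moves.

Answer: 4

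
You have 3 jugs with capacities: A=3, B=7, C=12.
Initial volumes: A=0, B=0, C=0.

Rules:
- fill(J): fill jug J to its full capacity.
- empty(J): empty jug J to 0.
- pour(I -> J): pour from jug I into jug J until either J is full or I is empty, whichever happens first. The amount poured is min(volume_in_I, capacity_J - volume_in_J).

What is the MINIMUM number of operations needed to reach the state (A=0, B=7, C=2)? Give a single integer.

Answer: 4

Derivation:
BFS from (A=0, B=0, C=0). One shortest path:
  1. fill(C) -> (A=0 B=0 C=12)
  2. pour(C -> A) -> (A=3 B=0 C=9)
  3. empty(A) -> (A=0 B=0 C=9)
  4. pour(C -> B) -> (A=0 B=7 C=2)
Reached target in 4 moves.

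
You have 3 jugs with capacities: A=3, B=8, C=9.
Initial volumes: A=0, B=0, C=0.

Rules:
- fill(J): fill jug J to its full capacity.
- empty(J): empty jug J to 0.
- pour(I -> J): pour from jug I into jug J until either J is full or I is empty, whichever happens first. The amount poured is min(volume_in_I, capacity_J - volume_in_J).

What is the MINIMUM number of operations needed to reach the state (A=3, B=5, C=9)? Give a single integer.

BFS from (A=0, B=0, C=0). One shortest path:
  1. fill(B) -> (A=0 B=8 C=0)
  2. fill(C) -> (A=0 B=8 C=9)
  3. pour(B -> A) -> (A=3 B=5 C=9)
Reached target in 3 moves.

Answer: 3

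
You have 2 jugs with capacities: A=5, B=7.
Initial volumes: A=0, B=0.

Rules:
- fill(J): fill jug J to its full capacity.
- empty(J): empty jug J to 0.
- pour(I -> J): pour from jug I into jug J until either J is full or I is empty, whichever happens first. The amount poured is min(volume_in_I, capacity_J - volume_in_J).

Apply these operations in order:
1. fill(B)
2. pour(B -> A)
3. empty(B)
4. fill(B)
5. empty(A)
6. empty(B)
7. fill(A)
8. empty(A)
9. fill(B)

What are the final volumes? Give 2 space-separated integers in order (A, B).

Step 1: fill(B) -> (A=0 B=7)
Step 2: pour(B -> A) -> (A=5 B=2)
Step 3: empty(B) -> (A=5 B=0)
Step 4: fill(B) -> (A=5 B=7)
Step 5: empty(A) -> (A=0 B=7)
Step 6: empty(B) -> (A=0 B=0)
Step 7: fill(A) -> (A=5 B=0)
Step 8: empty(A) -> (A=0 B=0)
Step 9: fill(B) -> (A=0 B=7)

Answer: 0 7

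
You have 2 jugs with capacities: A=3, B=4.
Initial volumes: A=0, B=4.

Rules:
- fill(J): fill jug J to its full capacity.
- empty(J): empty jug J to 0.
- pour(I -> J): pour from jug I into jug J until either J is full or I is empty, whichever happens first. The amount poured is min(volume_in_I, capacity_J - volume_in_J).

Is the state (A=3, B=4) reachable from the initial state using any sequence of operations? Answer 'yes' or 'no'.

Answer: yes

Derivation:
BFS from (A=0, B=4):
  1. fill(A) -> (A=3 B=4)
Target reached → yes.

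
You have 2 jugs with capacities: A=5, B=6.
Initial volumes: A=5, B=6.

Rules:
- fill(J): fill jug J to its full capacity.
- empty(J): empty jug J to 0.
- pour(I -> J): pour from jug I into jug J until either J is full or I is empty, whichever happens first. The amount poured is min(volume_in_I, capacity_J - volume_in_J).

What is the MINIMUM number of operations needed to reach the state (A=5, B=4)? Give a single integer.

BFS from (A=5, B=6). One shortest path:
  1. empty(B) -> (A=5 B=0)
  2. pour(A -> B) -> (A=0 B=5)
  3. fill(A) -> (A=5 B=5)
  4. pour(A -> B) -> (A=4 B=6)
  5. empty(B) -> (A=4 B=0)
  6. pour(A -> B) -> (A=0 B=4)
  7. fill(A) -> (A=5 B=4)
Reached target in 7 moves.

Answer: 7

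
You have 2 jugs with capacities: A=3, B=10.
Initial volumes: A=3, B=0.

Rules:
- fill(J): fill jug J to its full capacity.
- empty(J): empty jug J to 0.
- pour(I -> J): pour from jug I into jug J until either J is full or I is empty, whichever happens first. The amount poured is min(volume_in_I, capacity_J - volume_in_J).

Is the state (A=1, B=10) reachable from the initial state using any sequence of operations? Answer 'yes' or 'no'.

Answer: yes

Derivation:
BFS from (A=3, B=0):
  1. empty(A) -> (A=0 B=0)
  2. fill(B) -> (A=0 B=10)
  3. pour(B -> A) -> (A=3 B=7)
  4. empty(A) -> (A=0 B=7)
  5. pour(B -> A) -> (A=3 B=4)
  6. empty(A) -> (A=0 B=4)
  7. pour(B -> A) -> (A=3 B=1)
  8. empty(A) -> (A=0 B=1)
  9. pour(B -> A) -> (A=1 B=0)
  10. fill(B) -> (A=1 B=10)
Target reached → yes.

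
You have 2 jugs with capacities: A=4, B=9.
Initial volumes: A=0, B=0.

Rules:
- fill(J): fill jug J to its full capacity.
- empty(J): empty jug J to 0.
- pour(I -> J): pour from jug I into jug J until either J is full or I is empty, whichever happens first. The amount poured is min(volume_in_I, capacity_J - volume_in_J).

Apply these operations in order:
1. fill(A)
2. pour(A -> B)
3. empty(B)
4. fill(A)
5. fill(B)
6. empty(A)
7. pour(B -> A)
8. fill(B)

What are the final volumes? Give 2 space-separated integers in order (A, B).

Answer: 4 9

Derivation:
Step 1: fill(A) -> (A=4 B=0)
Step 2: pour(A -> B) -> (A=0 B=4)
Step 3: empty(B) -> (A=0 B=0)
Step 4: fill(A) -> (A=4 B=0)
Step 5: fill(B) -> (A=4 B=9)
Step 6: empty(A) -> (A=0 B=9)
Step 7: pour(B -> A) -> (A=4 B=5)
Step 8: fill(B) -> (A=4 B=9)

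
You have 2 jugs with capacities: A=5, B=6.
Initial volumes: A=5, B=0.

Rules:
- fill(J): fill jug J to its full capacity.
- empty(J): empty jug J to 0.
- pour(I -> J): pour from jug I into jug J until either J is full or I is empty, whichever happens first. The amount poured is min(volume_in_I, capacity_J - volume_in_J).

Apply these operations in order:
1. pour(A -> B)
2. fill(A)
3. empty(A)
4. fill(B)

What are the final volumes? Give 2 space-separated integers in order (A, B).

Answer: 0 6

Derivation:
Step 1: pour(A -> B) -> (A=0 B=5)
Step 2: fill(A) -> (A=5 B=5)
Step 3: empty(A) -> (A=0 B=5)
Step 4: fill(B) -> (A=0 B=6)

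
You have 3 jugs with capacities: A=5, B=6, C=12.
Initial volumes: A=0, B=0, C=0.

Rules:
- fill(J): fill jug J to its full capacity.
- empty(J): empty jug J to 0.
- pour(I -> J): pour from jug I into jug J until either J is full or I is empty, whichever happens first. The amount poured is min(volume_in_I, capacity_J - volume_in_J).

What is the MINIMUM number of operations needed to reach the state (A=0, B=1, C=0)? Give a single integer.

Answer: 3

Derivation:
BFS from (A=0, B=0, C=0). One shortest path:
  1. fill(B) -> (A=0 B=6 C=0)
  2. pour(B -> A) -> (A=5 B=1 C=0)
  3. empty(A) -> (A=0 B=1 C=0)
Reached target in 3 moves.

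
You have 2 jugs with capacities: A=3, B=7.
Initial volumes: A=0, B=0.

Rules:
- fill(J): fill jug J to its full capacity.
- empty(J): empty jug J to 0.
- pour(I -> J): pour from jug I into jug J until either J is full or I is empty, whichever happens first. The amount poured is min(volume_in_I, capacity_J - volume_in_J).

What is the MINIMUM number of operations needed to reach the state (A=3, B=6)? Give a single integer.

BFS from (A=0, B=0). One shortest path:
  1. fill(A) -> (A=3 B=0)
  2. pour(A -> B) -> (A=0 B=3)
  3. fill(A) -> (A=3 B=3)
  4. pour(A -> B) -> (A=0 B=6)
  5. fill(A) -> (A=3 B=6)
Reached target in 5 moves.

Answer: 5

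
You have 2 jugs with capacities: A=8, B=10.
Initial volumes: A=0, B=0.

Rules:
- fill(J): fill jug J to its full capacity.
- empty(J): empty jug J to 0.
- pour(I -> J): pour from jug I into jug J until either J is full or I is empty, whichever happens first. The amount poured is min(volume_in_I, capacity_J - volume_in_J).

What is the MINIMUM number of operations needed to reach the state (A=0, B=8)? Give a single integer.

BFS from (A=0, B=0). One shortest path:
  1. fill(A) -> (A=8 B=0)
  2. pour(A -> B) -> (A=0 B=8)
Reached target in 2 moves.

Answer: 2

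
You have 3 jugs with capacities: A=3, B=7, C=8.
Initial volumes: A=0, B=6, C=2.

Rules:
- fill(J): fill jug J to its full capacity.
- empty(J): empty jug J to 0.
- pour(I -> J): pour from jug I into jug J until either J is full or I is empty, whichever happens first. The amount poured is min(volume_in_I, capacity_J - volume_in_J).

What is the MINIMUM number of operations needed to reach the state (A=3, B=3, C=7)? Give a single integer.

Answer: 5

Derivation:
BFS from (A=0, B=6, C=2). One shortest path:
  1. pour(B -> A) -> (A=3 B=3 C=2)
  2. empty(A) -> (A=0 B=3 C=2)
  3. pour(C -> A) -> (A=2 B=3 C=0)
  4. fill(C) -> (A=2 B=3 C=8)
  5. pour(C -> A) -> (A=3 B=3 C=7)
Reached target in 5 moves.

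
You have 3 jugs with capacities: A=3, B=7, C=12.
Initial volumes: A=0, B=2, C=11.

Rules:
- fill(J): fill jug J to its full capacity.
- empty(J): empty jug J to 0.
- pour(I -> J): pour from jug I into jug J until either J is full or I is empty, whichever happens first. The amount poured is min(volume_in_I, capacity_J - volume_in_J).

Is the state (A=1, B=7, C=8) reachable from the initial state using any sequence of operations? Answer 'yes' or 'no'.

Answer: yes

Derivation:
BFS from (A=0, B=2, C=11):
  1. fill(A) -> (A=3 B=2 C=11)
  2. pour(A -> B) -> (A=0 B=5 C=11)
  3. pour(C -> A) -> (A=3 B=5 C=8)
  4. pour(A -> B) -> (A=1 B=7 C=8)
Target reached → yes.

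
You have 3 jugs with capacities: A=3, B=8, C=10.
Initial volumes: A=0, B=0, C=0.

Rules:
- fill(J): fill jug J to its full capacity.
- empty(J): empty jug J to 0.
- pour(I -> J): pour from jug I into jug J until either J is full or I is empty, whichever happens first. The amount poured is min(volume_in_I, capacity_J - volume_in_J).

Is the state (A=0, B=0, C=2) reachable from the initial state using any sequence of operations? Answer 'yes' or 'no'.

BFS from (A=0, B=0, C=0):
  1. fill(C) -> (A=0 B=0 C=10)
  2. pour(C -> B) -> (A=0 B=8 C=2)
  3. empty(B) -> (A=0 B=0 C=2)
Target reached → yes.

Answer: yes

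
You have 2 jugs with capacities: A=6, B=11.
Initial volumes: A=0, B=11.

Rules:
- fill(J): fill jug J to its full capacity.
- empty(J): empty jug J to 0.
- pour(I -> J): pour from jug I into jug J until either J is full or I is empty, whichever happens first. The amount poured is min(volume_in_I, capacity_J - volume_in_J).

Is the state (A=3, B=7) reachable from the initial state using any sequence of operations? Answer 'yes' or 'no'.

BFS explored all 34 reachable states.
Reachable set includes: (0,0), (0,1), (0,2), (0,3), (0,4), (0,5), (0,6), (0,7), (0,8), (0,9), (0,10), (0,11) ...
Target (A=3, B=7) not in reachable set → no.

Answer: no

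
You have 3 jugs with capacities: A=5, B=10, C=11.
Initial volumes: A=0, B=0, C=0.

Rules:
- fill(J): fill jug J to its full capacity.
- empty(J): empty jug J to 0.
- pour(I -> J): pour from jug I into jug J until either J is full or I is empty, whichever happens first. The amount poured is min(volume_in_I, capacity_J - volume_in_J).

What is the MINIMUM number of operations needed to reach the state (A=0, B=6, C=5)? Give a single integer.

Answer: 4

Derivation:
BFS from (A=0, B=0, C=0). One shortest path:
  1. fill(C) -> (A=0 B=0 C=11)
  2. pour(C -> A) -> (A=5 B=0 C=6)
  3. pour(C -> B) -> (A=5 B=6 C=0)
  4. pour(A -> C) -> (A=0 B=6 C=5)
Reached target in 4 moves.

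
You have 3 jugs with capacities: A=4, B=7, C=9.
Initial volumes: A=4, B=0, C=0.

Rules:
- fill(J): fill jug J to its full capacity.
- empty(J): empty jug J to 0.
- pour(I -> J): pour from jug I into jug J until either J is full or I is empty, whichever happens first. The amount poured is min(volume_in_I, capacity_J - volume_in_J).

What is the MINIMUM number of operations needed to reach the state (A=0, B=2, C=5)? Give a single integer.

BFS from (A=4, B=0, C=0). One shortest path:
  1. fill(B) -> (A=4 B=7 C=0)
  2. pour(A -> C) -> (A=0 B=7 C=4)
  3. pour(B -> C) -> (A=0 B=2 C=9)
  4. pour(C -> A) -> (A=4 B=2 C=5)
  5. empty(A) -> (A=0 B=2 C=5)
Reached target in 5 moves.

Answer: 5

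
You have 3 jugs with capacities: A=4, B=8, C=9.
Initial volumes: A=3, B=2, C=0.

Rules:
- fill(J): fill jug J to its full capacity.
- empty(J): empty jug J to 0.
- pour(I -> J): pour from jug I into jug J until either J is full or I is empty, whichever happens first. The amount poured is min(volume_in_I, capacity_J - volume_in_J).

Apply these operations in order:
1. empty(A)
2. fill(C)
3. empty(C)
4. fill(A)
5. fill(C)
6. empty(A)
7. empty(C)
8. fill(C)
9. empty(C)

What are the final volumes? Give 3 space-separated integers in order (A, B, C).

Answer: 0 2 0

Derivation:
Step 1: empty(A) -> (A=0 B=2 C=0)
Step 2: fill(C) -> (A=0 B=2 C=9)
Step 3: empty(C) -> (A=0 B=2 C=0)
Step 4: fill(A) -> (A=4 B=2 C=0)
Step 5: fill(C) -> (A=4 B=2 C=9)
Step 6: empty(A) -> (A=0 B=2 C=9)
Step 7: empty(C) -> (A=0 B=2 C=0)
Step 8: fill(C) -> (A=0 B=2 C=9)
Step 9: empty(C) -> (A=0 B=2 C=0)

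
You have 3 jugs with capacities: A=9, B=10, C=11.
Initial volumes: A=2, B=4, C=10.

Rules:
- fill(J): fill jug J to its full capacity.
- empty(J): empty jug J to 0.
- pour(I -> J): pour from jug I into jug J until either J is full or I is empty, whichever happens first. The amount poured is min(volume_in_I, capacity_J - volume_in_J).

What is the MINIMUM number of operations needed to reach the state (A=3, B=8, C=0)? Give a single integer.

Answer: 7

Derivation:
BFS from (A=2, B=4, C=10). One shortest path:
  1. fill(A) -> (A=9 B=4 C=10)
  2. empty(C) -> (A=9 B=4 C=0)
  3. pour(A -> C) -> (A=0 B=4 C=9)
  4. fill(A) -> (A=9 B=4 C=9)
  5. pour(A -> B) -> (A=3 B=10 C=9)
  6. pour(B -> C) -> (A=3 B=8 C=11)
  7. empty(C) -> (A=3 B=8 C=0)
Reached target in 7 moves.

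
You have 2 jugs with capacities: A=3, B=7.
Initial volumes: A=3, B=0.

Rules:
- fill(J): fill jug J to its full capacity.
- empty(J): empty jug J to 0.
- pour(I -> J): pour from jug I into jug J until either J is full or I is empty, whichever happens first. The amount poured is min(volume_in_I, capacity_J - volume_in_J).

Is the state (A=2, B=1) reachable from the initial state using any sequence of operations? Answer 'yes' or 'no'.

BFS explored all 20 reachable states.
Reachable set includes: (0,0), (0,1), (0,2), (0,3), (0,4), (0,5), (0,6), (0,7), (1,0), (1,7), (2,0), (2,7) ...
Target (A=2, B=1) not in reachable set → no.

Answer: no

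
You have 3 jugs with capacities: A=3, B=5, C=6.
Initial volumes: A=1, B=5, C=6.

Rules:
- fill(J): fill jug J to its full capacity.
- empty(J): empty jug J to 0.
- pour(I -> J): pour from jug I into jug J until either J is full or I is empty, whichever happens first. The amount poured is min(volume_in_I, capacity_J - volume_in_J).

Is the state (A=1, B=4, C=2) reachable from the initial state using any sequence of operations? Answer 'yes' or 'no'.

BFS explored all 128 reachable states.
Reachable set includes: (0,0,0), (0,0,1), (0,0,2), (0,0,3), (0,0,4), (0,0,5), (0,0,6), (0,1,0), (0,1,1), (0,1,2), (0,1,3), (0,1,4) ...
Target (A=1, B=4, C=2) not in reachable set → no.

Answer: no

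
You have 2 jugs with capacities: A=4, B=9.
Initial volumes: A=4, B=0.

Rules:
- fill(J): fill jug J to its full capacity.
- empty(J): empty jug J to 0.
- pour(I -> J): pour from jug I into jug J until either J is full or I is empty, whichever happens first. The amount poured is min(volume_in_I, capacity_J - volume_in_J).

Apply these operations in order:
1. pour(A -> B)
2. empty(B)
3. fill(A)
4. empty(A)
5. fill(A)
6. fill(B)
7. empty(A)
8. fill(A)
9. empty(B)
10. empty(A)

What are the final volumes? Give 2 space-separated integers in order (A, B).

Step 1: pour(A -> B) -> (A=0 B=4)
Step 2: empty(B) -> (A=0 B=0)
Step 3: fill(A) -> (A=4 B=0)
Step 4: empty(A) -> (A=0 B=0)
Step 5: fill(A) -> (A=4 B=0)
Step 6: fill(B) -> (A=4 B=9)
Step 7: empty(A) -> (A=0 B=9)
Step 8: fill(A) -> (A=4 B=9)
Step 9: empty(B) -> (A=4 B=0)
Step 10: empty(A) -> (A=0 B=0)

Answer: 0 0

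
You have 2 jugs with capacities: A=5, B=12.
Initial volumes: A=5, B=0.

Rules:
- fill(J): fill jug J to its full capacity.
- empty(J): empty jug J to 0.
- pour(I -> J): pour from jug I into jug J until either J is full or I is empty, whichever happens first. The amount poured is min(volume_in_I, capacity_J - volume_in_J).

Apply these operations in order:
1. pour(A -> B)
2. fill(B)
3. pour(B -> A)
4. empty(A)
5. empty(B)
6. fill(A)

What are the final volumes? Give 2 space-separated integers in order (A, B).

Step 1: pour(A -> B) -> (A=0 B=5)
Step 2: fill(B) -> (A=0 B=12)
Step 3: pour(B -> A) -> (A=5 B=7)
Step 4: empty(A) -> (A=0 B=7)
Step 5: empty(B) -> (A=0 B=0)
Step 6: fill(A) -> (A=5 B=0)

Answer: 5 0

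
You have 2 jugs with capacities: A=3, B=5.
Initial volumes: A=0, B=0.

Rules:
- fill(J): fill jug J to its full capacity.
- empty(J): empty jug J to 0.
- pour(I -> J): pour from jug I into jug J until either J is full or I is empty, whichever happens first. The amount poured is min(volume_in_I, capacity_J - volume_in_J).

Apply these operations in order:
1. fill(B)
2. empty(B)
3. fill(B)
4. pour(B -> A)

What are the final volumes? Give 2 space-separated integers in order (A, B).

Answer: 3 2

Derivation:
Step 1: fill(B) -> (A=0 B=5)
Step 2: empty(B) -> (A=0 B=0)
Step 3: fill(B) -> (A=0 B=5)
Step 4: pour(B -> A) -> (A=3 B=2)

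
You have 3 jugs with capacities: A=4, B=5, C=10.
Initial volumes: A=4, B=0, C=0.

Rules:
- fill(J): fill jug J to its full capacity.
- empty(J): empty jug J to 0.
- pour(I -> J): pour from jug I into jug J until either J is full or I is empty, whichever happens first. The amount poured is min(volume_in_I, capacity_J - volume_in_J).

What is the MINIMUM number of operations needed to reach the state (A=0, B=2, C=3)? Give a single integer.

Answer: 8

Derivation:
BFS from (A=4, B=0, C=0). One shortest path:
  1. fill(B) -> (A=4 B=5 C=0)
  2. pour(A -> C) -> (A=0 B=5 C=4)
  3. pour(B -> A) -> (A=4 B=1 C=4)
  4. pour(A -> C) -> (A=0 B=1 C=8)
  5. pour(B -> A) -> (A=1 B=0 C=8)
  6. pour(C -> B) -> (A=1 B=5 C=3)
  7. pour(B -> A) -> (A=4 B=2 C=3)
  8. empty(A) -> (A=0 B=2 C=3)
Reached target in 8 moves.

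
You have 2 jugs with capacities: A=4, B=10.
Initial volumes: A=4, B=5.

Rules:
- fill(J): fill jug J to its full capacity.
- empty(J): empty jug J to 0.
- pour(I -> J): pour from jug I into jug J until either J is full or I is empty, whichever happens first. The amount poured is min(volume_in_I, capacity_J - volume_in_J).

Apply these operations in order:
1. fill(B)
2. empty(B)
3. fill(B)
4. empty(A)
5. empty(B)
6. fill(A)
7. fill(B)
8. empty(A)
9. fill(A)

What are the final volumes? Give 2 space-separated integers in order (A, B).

Step 1: fill(B) -> (A=4 B=10)
Step 2: empty(B) -> (A=4 B=0)
Step 3: fill(B) -> (A=4 B=10)
Step 4: empty(A) -> (A=0 B=10)
Step 5: empty(B) -> (A=0 B=0)
Step 6: fill(A) -> (A=4 B=0)
Step 7: fill(B) -> (A=4 B=10)
Step 8: empty(A) -> (A=0 B=10)
Step 9: fill(A) -> (A=4 B=10)

Answer: 4 10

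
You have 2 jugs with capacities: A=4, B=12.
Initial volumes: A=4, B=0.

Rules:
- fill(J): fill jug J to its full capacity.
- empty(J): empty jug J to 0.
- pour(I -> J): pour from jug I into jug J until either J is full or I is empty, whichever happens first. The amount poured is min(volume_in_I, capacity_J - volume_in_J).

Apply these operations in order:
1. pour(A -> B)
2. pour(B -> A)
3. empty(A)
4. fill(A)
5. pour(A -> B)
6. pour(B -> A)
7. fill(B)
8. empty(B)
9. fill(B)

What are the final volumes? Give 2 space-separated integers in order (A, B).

Answer: 4 12

Derivation:
Step 1: pour(A -> B) -> (A=0 B=4)
Step 2: pour(B -> A) -> (A=4 B=0)
Step 3: empty(A) -> (A=0 B=0)
Step 4: fill(A) -> (A=4 B=0)
Step 5: pour(A -> B) -> (A=0 B=4)
Step 6: pour(B -> A) -> (A=4 B=0)
Step 7: fill(B) -> (A=4 B=12)
Step 8: empty(B) -> (A=4 B=0)
Step 9: fill(B) -> (A=4 B=12)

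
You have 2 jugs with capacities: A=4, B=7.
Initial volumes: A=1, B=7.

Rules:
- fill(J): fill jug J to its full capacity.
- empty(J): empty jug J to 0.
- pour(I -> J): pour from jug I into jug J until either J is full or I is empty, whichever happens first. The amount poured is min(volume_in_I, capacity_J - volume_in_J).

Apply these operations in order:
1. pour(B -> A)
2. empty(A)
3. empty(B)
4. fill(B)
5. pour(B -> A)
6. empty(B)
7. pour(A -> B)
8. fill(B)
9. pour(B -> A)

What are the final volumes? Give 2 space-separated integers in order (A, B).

Step 1: pour(B -> A) -> (A=4 B=4)
Step 2: empty(A) -> (A=0 B=4)
Step 3: empty(B) -> (A=0 B=0)
Step 4: fill(B) -> (A=0 B=7)
Step 5: pour(B -> A) -> (A=4 B=3)
Step 6: empty(B) -> (A=4 B=0)
Step 7: pour(A -> B) -> (A=0 B=4)
Step 8: fill(B) -> (A=0 B=7)
Step 9: pour(B -> A) -> (A=4 B=3)

Answer: 4 3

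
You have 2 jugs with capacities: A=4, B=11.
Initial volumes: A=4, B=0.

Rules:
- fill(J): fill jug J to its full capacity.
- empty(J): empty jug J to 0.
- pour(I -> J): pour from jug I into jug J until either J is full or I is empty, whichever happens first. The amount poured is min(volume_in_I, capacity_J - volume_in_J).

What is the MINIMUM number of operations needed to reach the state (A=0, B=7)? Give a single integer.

Answer: 4

Derivation:
BFS from (A=4, B=0). One shortest path:
  1. empty(A) -> (A=0 B=0)
  2. fill(B) -> (A=0 B=11)
  3. pour(B -> A) -> (A=4 B=7)
  4. empty(A) -> (A=0 B=7)
Reached target in 4 moves.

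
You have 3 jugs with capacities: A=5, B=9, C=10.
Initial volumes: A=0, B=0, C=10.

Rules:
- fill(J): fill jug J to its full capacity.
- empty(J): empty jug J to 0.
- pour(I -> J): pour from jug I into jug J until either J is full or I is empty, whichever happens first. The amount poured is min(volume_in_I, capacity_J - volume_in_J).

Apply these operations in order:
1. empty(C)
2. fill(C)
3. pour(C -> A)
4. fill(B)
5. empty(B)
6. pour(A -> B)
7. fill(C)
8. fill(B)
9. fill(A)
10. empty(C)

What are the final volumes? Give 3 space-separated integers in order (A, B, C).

Step 1: empty(C) -> (A=0 B=0 C=0)
Step 2: fill(C) -> (A=0 B=0 C=10)
Step 3: pour(C -> A) -> (A=5 B=0 C=5)
Step 4: fill(B) -> (A=5 B=9 C=5)
Step 5: empty(B) -> (A=5 B=0 C=5)
Step 6: pour(A -> B) -> (A=0 B=5 C=5)
Step 7: fill(C) -> (A=0 B=5 C=10)
Step 8: fill(B) -> (A=0 B=9 C=10)
Step 9: fill(A) -> (A=5 B=9 C=10)
Step 10: empty(C) -> (A=5 B=9 C=0)

Answer: 5 9 0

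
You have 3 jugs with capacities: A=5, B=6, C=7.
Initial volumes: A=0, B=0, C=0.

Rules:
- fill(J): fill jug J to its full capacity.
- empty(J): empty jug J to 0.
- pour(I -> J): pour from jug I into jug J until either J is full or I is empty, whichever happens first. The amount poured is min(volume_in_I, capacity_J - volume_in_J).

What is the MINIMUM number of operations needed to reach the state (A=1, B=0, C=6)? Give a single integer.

Answer: 4

Derivation:
BFS from (A=0, B=0, C=0). One shortest path:
  1. fill(C) -> (A=0 B=0 C=7)
  2. pour(C -> B) -> (A=0 B=6 C=1)
  3. pour(C -> A) -> (A=1 B=6 C=0)
  4. pour(B -> C) -> (A=1 B=0 C=6)
Reached target in 4 moves.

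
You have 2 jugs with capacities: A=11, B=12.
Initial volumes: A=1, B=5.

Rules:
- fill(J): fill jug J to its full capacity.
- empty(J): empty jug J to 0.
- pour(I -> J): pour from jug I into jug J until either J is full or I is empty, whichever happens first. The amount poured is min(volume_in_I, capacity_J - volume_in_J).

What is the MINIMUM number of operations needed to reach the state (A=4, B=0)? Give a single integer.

BFS from (A=1, B=5). One shortest path:
  1. fill(A) -> (A=11 B=5)
  2. pour(A -> B) -> (A=4 B=12)
  3. empty(B) -> (A=4 B=0)
Reached target in 3 moves.

Answer: 3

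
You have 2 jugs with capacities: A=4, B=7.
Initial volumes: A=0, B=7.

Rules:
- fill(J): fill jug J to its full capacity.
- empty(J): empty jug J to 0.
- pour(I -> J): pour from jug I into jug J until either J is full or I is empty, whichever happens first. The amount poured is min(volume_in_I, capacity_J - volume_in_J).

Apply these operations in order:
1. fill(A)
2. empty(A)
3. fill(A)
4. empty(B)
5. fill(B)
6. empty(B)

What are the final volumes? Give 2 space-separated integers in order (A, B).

Answer: 4 0

Derivation:
Step 1: fill(A) -> (A=4 B=7)
Step 2: empty(A) -> (A=0 B=7)
Step 3: fill(A) -> (A=4 B=7)
Step 4: empty(B) -> (A=4 B=0)
Step 5: fill(B) -> (A=4 B=7)
Step 6: empty(B) -> (A=4 B=0)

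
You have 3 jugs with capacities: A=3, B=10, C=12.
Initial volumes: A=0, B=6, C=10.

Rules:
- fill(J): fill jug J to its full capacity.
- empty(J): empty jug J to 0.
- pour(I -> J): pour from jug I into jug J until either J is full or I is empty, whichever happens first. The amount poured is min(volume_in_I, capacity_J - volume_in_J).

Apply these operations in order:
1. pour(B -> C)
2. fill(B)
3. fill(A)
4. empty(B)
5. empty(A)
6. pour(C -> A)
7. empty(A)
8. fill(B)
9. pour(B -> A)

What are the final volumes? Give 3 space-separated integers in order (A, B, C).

Answer: 3 7 9

Derivation:
Step 1: pour(B -> C) -> (A=0 B=4 C=12)
Step 2: fill(B) -> (A=0 B=10 C=12)
Step 3: fill(A) -> (A=3 B=10 C=12)
Step 4: empty(B) -> (A=3 B=0 C=12)
Step 5: empty(A) -> (A=0 B=0 C=12)
Step 6: pour(C -> A) -> (A=3 B=0 C=9)
Step 7: empty(A) -> (A=0 B=0 C=9)
Step 8: fill(B) -> (A=0 B=10 C=9)
Step 9: pour(B -> A) -> (A=3 B=7 C=9)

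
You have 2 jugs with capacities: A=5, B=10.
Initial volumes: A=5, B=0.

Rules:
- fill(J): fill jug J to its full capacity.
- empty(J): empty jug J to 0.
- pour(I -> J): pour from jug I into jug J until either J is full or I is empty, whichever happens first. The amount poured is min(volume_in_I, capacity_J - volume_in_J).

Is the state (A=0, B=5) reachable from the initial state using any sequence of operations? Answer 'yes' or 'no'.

Answer: yes

Derivation:
BFS from (A=5, B=0):
  1. pour(A -> B) -> (A=0 B=5)
Target reached → yes.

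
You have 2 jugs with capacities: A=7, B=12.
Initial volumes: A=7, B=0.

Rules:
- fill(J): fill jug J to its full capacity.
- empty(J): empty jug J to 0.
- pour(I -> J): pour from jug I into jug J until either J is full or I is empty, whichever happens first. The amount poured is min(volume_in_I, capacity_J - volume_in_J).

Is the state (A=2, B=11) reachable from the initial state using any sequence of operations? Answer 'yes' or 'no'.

BFS explored all 38 reachable states.
Reachable set includes: (0,0), (0,1), (0,2), (0,3), (0,4), (0,5), (0,6), (0,7), (0,8), (0,9), (0,10), (0,11) ...
Target (A=2, B=11) not in reachable set → no.

Answer: no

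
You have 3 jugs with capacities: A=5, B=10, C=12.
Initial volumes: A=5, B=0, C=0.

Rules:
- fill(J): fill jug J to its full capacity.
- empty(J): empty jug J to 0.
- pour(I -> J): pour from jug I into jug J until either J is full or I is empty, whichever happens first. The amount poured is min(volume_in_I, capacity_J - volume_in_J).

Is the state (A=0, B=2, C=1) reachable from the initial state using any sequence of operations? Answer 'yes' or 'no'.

BFS from (A=5, B=0, C=0):
  1. fill(B) -> (A=5 B=10 C=0)
  2. pour(B -> C) -> (A=5 B=0 C=10)
  3. fill(B) -> (A=5 B=10 C=10)
  4. pour(A -> C) -> (A=3 B=10 C=12)
  5. empty(C) -> (A=3 B=10 C=0)
  6. pour(B -> C) -> (A=3 B=0 C=10)
  7. pour(A -> C) -> (A=1 B=0 C=12)
  8. pour(C -> B) -> (A=1 B=10 C=2)
  9. empty(B) -> (A=1 B=0 C=2)
  10. pour(C -> B) -> (A=1 B=2 C=0)
  11. pour(A -> C) -> (A=0 B=2 C=1)
Target reached → yes.

Answer: yes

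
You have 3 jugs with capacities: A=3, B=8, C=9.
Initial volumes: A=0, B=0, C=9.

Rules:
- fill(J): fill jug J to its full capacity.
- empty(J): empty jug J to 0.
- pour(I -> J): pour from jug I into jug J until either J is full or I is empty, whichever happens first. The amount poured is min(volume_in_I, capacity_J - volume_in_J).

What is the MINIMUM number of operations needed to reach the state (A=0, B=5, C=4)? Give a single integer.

BFS from (A=0, B=0, C=9). One shortest path:
  1. pour(C -> B) -> (A=0 B=8 C=1)
  2. pour(B -> A) -> (A=3 B=5 C=1)
  3. pour(A -> C) -> (A=0 B=5 C=4)
Reached target in 3 moves.

Answer: 3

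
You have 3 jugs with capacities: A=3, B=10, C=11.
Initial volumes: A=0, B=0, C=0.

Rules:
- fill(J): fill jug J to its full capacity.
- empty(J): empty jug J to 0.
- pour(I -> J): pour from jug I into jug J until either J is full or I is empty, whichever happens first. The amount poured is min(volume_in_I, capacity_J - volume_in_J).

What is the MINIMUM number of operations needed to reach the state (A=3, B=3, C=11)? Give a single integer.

Answer: 4

Derivation:
BFS from (A=0, B=0, C=0). One shortest path:
  1. fill(A) -> (A=3 B=0 C=0)
  2. fill(C) -> (A=3 B=0 C=11)
  3. pour(A -> B) -> (A=0 B=3 C=11)
  4. fill(A) -> (A=3 B=3 C=11)
Reached target in 4 moves.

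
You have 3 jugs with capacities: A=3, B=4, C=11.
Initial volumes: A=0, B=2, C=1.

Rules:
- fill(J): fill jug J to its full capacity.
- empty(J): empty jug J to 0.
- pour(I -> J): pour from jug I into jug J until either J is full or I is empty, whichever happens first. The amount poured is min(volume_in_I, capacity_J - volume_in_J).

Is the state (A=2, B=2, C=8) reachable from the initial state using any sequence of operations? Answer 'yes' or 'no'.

Answer: no

Derivation:
BFS explored all 180 reachable states.
Reachable set includes: (0,0,0), (0,0,1), (0,0,2), (0,0,3), (0,0,4), (0,0,5), (0,0,6), (0,0,7), (0,0,8), (0,0,9), (0,0,10), (0,0,11) ...
Target (A=2, B=2, C=8) not in reachable set → no.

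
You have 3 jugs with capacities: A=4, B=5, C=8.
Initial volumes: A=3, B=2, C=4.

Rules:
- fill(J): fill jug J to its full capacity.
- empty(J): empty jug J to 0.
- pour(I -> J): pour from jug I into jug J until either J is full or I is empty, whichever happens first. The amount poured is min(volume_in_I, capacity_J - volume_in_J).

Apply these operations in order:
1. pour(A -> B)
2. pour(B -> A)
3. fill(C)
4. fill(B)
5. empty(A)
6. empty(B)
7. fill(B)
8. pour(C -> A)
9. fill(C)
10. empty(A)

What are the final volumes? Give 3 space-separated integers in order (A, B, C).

Step 1: pour(A -> B) -> (A=0 B=5 C=4)
Step 2: pour(B -> A) -> (A=4 B=1 C=4)
Step 3: fill(C) -> (A=4 B=1 C=8)
Step 4: fill(B) -> (A=4 B=5 C=8)
Step 5: empty(A) -> (A=0 B=5 C=8)
Step 6: empty(B) -> (A=0 B=0 C=8)
Step 7: fill(B) -> (A=0 B=5 C=8)
Step 8: pour(C -> A) -> (A=4 B=5 C=4)
Step 9: fill(C) -> (A=4 B=5 C=8)
Step 10: empty(A) -> (A=0 B=5 C=8)

Answer: 0 5 8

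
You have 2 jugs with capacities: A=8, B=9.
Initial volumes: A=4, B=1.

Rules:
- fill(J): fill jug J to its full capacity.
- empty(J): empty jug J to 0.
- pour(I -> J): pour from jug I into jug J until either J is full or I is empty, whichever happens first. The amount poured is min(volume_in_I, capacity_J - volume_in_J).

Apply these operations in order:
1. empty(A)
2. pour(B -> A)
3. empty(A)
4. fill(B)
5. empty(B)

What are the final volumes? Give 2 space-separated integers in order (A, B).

Answer: 0 0

Derivation:
Step 1: empty(A) -> (A=0 B=1)
Step 2: pour(B -> A) -> (A=1 B=0)
Step 3: empty(A) -> (A=0 B=0)
Step 4: fill(B) -> (A=0 B=9)
Step 5: empty(B) -> (A=0 B=0)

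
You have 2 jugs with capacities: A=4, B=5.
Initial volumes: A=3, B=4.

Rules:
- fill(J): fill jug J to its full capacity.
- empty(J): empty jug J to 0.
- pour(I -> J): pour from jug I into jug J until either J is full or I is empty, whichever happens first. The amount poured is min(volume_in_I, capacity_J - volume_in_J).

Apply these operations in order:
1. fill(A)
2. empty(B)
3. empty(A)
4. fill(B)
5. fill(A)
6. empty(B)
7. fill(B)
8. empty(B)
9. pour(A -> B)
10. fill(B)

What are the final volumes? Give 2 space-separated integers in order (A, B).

Answer: 0 5

Derivation:
Step 1: fill(A) -> (A=4 B=4)
Step 2: empty(B) -> (A=4 B=0)
Step 3: empty(A) -> (A=0 B=0)
Step 4: fill(B) -> (A=0 B=5)
Step 5: fill(A) -> (A=4 B=5)
Step 6: empty(B) -> (A=4 B=0)
Step 7: fill(B) -> (A=4 B=5)
Step 8: empty(B) -> (A=4 B=0)
Step 9: pour(A -> B) -> (A=0 B=4)
Step 10: fill(B) -> (A=0 B=5)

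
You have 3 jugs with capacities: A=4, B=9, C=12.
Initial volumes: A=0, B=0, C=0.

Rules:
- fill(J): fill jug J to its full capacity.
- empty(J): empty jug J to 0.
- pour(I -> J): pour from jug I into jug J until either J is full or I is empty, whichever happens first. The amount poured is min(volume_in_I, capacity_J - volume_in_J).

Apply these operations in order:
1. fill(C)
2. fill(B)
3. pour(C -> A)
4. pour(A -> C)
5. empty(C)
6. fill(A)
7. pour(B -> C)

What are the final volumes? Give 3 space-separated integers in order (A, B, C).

Answer: 4 0 9

Derivation:
Step 1: fill(C) -> (A=0 B=0 C=12)
Step 2: fill(B) -> (A=0 B=9 C=12)
Step 3: pour(C -> A) -> (A=4 B=9 C=8)
Step 4: pour(A -> C) -> (A=0 B=9 C=12)
Step 5: empty(C) -> (A=0 B=9 C=0)
Step 6: fill(A) -> (A=4 B=9 C=0)
Step 7: pour(B -> C) -> (A=4 B=0 C=9)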